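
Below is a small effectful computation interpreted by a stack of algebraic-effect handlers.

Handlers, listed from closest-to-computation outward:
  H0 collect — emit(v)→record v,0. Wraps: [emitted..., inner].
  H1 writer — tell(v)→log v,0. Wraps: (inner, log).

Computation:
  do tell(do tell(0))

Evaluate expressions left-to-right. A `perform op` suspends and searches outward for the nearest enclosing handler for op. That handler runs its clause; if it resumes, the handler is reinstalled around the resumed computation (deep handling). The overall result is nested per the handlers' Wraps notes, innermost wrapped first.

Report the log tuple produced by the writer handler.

Step-by-step:
tell(0) @ H1 ⇒ log+=0
tell(0) @ H1 ⇒ log+=0
H0 returns [0]
H1 returns ([0], (0, 0))
= ([0], (0, 0))

Answer: (0, 0)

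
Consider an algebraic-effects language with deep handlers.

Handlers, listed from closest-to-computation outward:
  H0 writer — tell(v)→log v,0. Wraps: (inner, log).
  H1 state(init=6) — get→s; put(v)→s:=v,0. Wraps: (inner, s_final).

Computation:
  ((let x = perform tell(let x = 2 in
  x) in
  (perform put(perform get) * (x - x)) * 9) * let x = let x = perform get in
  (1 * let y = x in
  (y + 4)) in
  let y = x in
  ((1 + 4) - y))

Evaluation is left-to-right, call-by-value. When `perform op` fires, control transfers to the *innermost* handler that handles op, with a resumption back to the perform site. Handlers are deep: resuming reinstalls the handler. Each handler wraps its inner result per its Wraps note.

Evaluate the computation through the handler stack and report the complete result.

Step-by-step:
tell(2) @ H0 ⇒ log+=2
get @ H1 ⇒ 6
put(6) @ H1 ⇒ s:=6
get @ H1 ⇒ 6
H0 returns (0, (2))
H1 returns ((0, (2)), 6)
= ((0, (2)), 6)

Answer: ((0, (2)), 6)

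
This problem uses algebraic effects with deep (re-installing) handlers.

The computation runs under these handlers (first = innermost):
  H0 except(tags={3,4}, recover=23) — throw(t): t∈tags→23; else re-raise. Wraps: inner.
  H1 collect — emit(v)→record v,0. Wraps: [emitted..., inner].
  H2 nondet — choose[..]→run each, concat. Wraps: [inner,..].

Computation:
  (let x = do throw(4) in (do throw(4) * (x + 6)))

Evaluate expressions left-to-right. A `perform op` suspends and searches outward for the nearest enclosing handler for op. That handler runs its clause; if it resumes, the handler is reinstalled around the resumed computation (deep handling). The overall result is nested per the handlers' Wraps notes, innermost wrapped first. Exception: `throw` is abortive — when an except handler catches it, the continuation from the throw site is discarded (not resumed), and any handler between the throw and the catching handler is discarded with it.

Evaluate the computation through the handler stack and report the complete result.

Answer: [[23]]

Evaluation trace:
throw(4) @ H0 caught ⇒ 23
H1 returns [23]
H2 returns [[23]]
= [[23]]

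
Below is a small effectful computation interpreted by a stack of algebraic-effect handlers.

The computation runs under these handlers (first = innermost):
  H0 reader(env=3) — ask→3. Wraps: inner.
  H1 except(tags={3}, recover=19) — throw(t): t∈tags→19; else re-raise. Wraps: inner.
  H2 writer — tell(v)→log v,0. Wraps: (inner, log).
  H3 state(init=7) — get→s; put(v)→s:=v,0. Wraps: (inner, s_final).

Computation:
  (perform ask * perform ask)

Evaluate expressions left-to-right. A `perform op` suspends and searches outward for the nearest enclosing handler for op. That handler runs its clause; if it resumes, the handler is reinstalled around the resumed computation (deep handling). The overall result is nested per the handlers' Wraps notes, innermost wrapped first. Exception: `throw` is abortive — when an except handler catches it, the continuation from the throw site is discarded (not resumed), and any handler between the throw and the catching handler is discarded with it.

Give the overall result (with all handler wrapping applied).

Answer: ((9, ()), 7)

Working:
ask @ H0 ⇒ 3
ask @ H0 ⇒ 3
H0 returns 9
H1 returns 9
H2 returns (9, ())
H3 returns ((9, ()), 7)
= ((9, ()), 7)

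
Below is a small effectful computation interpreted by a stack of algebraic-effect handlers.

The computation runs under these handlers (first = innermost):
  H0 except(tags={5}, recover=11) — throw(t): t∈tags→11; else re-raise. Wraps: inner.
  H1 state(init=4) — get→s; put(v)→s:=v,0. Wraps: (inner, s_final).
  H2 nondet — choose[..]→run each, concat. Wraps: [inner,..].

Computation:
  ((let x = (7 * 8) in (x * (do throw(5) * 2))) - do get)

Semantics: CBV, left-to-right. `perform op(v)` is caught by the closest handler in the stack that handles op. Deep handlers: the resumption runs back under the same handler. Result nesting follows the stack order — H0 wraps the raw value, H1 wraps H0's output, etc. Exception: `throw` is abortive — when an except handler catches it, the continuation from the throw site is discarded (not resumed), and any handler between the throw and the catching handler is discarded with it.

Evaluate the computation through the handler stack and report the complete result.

Step-by-step:
throw(5) @ H0 caught ⇒ 11
H1 returns (11, 4)
H2 returns [(11, 4)]
= [(11, 4)]

Answer: [(11, 4)]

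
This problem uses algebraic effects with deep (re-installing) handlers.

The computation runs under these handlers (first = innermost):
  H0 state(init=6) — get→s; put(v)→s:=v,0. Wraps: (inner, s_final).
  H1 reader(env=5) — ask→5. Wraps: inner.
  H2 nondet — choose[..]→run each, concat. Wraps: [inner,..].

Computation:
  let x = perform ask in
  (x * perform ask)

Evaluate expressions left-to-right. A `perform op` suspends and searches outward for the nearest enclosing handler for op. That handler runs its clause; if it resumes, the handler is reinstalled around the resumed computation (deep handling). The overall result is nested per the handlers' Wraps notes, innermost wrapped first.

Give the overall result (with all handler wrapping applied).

Answer: [(25, 6)]

Evaluation trace:
ask @ H1 ⇒ 5
ask @ H1 ⇒ 5
H0 returns (25, 6)
H1 returns (25, 6)
H2 returns [(25, 6)]
= [(25, 6)]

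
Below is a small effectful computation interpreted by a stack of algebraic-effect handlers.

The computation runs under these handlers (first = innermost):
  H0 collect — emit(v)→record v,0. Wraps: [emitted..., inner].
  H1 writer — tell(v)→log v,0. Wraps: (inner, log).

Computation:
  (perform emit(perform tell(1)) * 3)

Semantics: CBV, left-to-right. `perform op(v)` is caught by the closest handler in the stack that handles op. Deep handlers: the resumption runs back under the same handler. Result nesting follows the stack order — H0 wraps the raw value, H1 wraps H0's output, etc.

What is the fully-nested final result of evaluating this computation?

Step-by-step:
tell(1) @ H1 ⇒ log+=1
emit(0) @ H0 ⇒ out+=0
H0 returns [0, 0]
H1 returns ([0, 0], (1))
= ([0, 0], (1))

Answer: ([0, 0], (1))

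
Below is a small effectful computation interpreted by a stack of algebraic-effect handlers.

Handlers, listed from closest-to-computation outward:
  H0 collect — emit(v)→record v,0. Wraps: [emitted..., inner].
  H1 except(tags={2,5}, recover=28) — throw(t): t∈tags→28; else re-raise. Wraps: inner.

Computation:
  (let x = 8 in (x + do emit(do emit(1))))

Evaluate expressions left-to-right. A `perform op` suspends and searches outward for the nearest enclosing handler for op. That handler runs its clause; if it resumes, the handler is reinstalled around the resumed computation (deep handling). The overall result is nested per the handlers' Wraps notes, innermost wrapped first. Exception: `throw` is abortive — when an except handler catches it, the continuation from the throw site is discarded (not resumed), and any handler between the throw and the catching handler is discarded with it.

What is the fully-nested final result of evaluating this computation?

Working:
emit(1) @ H0 ⇒ out+=1
emit(0) @ H0 ⇒ out+=0
H0 returns [1, 0, 8]
H1 returns [1, 0, 8]
= [1, 0, 8]

Answer: [1, 0, 8]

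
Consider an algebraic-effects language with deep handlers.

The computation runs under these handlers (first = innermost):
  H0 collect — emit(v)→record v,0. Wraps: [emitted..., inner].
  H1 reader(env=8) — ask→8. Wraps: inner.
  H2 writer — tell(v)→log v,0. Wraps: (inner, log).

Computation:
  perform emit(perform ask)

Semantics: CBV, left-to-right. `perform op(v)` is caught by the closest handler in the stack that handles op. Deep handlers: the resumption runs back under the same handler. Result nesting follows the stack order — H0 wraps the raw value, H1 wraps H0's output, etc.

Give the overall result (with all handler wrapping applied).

Answer: ([8, 0], ())

Step-by-step:
ask @ H1 ⇒ 8
emit(8) @ H0 ⇒ out+=8
H0 returns [8, 0]
H1 returns [8, 0]
H2 returns ([8, 0], ())
= ([8, 0], ())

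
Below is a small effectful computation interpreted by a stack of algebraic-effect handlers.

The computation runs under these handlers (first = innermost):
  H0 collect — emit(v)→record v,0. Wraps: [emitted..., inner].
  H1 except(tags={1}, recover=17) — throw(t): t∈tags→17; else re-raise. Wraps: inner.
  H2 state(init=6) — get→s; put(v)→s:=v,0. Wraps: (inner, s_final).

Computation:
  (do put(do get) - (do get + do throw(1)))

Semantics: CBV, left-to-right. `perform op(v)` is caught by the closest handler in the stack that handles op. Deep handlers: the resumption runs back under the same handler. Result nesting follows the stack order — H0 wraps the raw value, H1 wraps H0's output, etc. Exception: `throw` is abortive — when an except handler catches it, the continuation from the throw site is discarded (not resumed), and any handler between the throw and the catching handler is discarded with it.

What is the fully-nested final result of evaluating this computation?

Answer: (17, 6)

Evaluation trace:
get @ H2 ⇒ 6
put(6) @ H2 ⇒ s:=6
get @ H2 ⇒ 6
throw(1) @ H1 caught ⇒ 17
H2 returns (17, 6)
= (17, 6)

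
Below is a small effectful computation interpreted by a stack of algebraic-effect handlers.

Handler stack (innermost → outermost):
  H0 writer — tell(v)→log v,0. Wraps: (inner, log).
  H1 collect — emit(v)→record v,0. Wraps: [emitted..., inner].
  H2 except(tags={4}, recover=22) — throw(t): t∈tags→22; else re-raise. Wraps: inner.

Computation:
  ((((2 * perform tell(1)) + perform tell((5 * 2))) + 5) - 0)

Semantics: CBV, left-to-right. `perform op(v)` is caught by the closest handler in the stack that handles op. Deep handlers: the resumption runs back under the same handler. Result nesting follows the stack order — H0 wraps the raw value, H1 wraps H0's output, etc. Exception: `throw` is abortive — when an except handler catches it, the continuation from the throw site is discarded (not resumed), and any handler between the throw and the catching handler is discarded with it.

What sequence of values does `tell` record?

Step-by-step:
tell(1) @ H0 ⇒ log+=1
tell(10) @ H0 ⇒ log+=10
H0 returns (5, (1, 10))
H1 returns [(5, (1, 10))]
H2 returns [(5, (1, 10))]
= [(5, (1, 10))]

Answer: (1, 10)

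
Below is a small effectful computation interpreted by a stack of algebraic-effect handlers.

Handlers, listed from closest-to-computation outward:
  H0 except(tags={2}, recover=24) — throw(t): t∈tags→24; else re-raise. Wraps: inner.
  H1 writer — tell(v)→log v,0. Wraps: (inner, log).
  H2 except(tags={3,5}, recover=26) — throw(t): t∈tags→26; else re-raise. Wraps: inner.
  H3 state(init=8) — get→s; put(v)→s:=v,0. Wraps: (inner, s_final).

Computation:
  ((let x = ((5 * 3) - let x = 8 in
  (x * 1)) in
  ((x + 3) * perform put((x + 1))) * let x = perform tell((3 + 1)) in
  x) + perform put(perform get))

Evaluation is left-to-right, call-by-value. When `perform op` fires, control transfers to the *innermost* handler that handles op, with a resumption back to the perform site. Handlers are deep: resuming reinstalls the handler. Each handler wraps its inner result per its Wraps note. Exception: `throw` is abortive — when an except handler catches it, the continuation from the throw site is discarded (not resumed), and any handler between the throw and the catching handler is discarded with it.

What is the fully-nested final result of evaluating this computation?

Answer: ((0, (4)), 8)

Step-by-step:
put(8) @ H3 ⇒ s:=8
tell(4) @ H1 ⇒ log+=4
get @ H3 ⇒ 8
put(8) @ H3 ⇒ s:=8
H0 returns 0
H1 returns (0, (4))
H2 returns (0, (4))
H3 returns ((0, (4)), 8)
= ((0, (4)), 8)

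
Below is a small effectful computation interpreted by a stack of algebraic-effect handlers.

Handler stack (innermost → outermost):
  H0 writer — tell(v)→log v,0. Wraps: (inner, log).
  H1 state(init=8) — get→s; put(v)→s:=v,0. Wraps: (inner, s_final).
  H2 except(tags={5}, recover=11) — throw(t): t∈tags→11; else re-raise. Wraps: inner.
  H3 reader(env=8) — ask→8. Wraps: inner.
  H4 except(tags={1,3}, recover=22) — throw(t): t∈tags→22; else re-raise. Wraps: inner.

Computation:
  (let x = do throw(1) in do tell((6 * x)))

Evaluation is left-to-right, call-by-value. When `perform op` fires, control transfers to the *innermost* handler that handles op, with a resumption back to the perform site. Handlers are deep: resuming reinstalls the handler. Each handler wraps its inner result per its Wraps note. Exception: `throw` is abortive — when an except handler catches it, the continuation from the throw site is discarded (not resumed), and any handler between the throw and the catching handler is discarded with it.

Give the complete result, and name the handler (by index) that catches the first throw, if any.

Evaluation trace:
throw(1) @ H2 re-raised
throw(1) @ H4 caught ⇒ 22
= 22

Answer: 22 ; first throw caught by: H4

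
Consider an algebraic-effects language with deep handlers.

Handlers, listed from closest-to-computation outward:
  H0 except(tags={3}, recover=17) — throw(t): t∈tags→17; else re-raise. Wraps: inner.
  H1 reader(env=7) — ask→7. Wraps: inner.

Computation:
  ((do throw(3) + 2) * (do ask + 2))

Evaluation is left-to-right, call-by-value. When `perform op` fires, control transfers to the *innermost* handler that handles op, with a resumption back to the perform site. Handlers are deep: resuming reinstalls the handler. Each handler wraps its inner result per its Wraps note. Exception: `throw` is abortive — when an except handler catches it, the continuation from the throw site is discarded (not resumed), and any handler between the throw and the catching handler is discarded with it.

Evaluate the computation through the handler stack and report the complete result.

Answer: 17

Evaluation trace:
throw(3) @ H0 caught ⇒ 17
H1 returns 17
= 17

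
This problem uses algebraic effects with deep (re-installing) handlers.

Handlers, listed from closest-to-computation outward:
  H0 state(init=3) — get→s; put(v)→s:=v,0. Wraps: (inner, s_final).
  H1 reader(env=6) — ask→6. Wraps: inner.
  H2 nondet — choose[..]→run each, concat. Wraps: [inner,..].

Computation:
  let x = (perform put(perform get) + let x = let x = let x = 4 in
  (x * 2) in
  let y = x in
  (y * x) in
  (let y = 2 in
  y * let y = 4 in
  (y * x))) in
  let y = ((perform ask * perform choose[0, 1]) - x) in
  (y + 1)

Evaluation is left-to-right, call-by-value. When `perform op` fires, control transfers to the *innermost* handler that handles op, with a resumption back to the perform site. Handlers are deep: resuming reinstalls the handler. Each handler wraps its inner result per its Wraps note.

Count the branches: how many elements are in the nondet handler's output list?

Answer: 2

Working:
get @ H0 ⇒ 3
put(3) @ H0 ⇒ s:=3
ask @ H1 ⇒ 6
choose[0, 1] @ H2
  branch[0] choose=0:
    H0 returns (-511, 3)
    H1 returns (-511, 3)
    H2 returns [(-511, 3)]
  branch[1] choose=1:
    H0 returns (-505, 3)
    H1 returns (-505, 3)
    H2 returns [(-505, 3)]
= [(-511, 3), (-505, 3)]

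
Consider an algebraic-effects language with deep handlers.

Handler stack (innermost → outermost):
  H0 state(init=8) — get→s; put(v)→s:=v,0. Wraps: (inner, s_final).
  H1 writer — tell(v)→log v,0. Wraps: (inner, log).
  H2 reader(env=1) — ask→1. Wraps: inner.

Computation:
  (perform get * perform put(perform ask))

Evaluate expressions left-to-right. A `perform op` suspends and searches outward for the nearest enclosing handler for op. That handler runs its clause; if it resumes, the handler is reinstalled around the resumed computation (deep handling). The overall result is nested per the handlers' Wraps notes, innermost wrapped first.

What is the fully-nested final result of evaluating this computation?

Answer: ((0, 1), ())

Evaluation trace:
get @ H0 ⇒ 8
ask @ H2 ⇒ 1
put(1) @ H0 ⇒ s:=1
H0 returns (0, 1)
H1 returns ((0, 1), ())
H2 returns ((0, 1), ())
= ((0, 1), ())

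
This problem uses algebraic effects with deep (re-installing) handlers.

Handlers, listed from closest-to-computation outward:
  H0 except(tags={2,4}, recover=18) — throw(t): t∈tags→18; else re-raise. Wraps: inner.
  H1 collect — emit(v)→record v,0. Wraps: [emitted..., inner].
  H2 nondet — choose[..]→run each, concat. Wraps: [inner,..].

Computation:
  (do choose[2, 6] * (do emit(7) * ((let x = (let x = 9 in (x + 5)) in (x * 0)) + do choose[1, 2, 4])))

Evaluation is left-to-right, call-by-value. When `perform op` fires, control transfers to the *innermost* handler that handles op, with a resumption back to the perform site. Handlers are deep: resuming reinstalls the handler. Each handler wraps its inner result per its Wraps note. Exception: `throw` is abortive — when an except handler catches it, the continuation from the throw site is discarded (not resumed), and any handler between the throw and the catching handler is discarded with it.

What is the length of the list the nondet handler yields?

Evaluation trace:
choose[2, 6] @ H2
  branch[0] choose=2:
    emit(7) @ H1 ⇒ out+=7
    choose[1, 2, 4] @ H2
      branch[0] choose=1:
        H0 returns 0
        H1 returns [7, 0]
        H2 returns [[7, 0]]
      branch[1] choose=2:
        H0 returns 0
        H1 returns [7, 0]
        H2 returns [[7, 0]]
      branch[2] choose=4:
        H0 returns 0
        H1 returns [7, 0]
        H2 returns [[7, 0]]
  branch[1] choose=6:
    emit(7) @ H1 ⇒ out+=7
    choose[1, 2, 4] @ H2
      branch[0] choose=1:
        H0 returns 0
        H1 returns [7, 0]
        H2 returns [[7, 0]]
      branch[1] choose=2:
        H0 returns 0
        H1 returns [7, 0]
        H2 returns [[7, 0]]
      branch[2] choose=4:
        H0 returns 0
        H1 returns [7, 0]
        H2 returns [[7, 0]]
= [[7, 0], [7, 0], [7, 0], [7, 0], [7, 0], [7, 0]]

Answer: 6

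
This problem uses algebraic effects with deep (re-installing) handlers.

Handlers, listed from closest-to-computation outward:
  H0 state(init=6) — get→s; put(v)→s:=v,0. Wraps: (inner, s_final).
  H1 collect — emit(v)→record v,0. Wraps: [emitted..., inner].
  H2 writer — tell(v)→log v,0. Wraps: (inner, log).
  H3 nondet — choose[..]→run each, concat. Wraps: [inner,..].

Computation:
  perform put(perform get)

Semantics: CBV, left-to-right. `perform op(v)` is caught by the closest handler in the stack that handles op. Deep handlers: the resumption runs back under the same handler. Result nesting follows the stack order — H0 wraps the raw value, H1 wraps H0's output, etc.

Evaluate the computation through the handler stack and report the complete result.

Step-by-step:
get @ H0 ⇒ 6
put(6) @ H0 ⇒ s:=6
H0 returns (0, 6)
H1 returns [(0, 6)]
H2 returns ([(0, 6)], ())
H3 returns [([(0, 6)], ())]
= [([(0, 6)], ())]

Answer: [([(0, 6)], ())]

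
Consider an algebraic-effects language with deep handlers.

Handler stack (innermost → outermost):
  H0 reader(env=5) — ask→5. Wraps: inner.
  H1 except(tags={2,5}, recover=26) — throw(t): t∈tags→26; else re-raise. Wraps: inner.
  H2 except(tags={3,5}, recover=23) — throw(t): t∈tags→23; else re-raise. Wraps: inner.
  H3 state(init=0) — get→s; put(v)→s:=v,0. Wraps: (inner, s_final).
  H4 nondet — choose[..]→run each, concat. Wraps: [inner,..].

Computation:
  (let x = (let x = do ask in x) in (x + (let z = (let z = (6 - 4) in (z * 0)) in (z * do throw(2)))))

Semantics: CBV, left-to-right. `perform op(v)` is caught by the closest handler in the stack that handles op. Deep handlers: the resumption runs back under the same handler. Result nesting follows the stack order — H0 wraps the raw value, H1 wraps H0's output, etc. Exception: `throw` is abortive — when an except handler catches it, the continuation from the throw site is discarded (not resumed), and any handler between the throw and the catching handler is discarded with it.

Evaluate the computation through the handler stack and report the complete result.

Answer: [(26, 0)]

Working:
ask @ H0 ⇒ 5
throw(2) @ H1 caught ⇒ 26
H2 returns 26
H3 returns (26, 0)
H4 returns [(26, 0)]
= [(26, 0)]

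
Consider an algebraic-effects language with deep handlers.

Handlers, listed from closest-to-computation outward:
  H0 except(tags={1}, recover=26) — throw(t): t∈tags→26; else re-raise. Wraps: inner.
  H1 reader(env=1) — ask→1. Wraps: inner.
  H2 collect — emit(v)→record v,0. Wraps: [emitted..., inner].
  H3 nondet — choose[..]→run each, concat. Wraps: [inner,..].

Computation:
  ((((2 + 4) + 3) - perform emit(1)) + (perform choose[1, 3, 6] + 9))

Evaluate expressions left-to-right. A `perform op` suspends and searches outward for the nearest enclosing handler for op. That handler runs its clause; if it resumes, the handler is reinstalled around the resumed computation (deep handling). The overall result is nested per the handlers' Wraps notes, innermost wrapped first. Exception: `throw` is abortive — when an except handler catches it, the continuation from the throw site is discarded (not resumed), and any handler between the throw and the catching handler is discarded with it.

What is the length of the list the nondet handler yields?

Answer: 3

Evaluation trace:
emit(1) @ H2 ⇒ out+=1
choose[1, 3, 6] @ H3
  branch[0] choose=1:
    H0 returns 19
    H1 returns 19
    H2 returns [1, 19]
    H3 returns [[1, 19]]
  branch[1] choose=3:
    H0 returns 21
    H1 returns 21
    H2 returns [1, 21]
    H3 returns [[1, 21]]
  branch[2] choose=6:
    H0 returns 24
    H1 returns 24
    H2 returns [1, 24]
    H3 returns [[1, 24]]
= [[1, 19], [1, 21], [1, 24]]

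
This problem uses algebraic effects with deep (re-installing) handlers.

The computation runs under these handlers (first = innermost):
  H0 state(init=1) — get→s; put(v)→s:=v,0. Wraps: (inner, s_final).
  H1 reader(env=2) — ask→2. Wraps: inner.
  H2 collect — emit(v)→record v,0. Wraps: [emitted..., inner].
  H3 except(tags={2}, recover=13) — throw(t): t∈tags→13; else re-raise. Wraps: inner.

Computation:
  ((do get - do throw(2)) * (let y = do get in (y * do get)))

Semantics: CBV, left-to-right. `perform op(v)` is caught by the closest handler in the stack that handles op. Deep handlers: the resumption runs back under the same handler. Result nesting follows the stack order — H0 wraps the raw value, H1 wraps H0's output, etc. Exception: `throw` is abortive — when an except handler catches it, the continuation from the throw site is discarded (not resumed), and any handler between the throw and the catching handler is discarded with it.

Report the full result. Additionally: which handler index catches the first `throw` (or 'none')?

Step-by-step:
get @ H0 ⇒ 1
throw(2) @ H3 caught ⇒ 13
= 13

Answer: 13 ; first throw caught by: H3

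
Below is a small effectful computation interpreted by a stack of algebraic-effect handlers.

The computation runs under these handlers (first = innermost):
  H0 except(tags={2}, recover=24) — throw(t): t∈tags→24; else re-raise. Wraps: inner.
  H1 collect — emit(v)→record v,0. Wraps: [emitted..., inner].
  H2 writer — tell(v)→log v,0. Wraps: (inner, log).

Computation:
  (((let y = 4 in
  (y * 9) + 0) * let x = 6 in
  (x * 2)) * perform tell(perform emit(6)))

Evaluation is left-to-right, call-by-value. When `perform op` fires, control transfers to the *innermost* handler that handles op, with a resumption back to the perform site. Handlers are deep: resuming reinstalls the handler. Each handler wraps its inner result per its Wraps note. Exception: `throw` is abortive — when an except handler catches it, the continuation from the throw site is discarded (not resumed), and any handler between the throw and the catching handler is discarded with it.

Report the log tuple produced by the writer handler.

Answer: (0)

Working:
emit(6) @ H1 ⇒ out+=6
tell(0) @ H2 ⇒ log+=0
H0 returns 0
H1 returns [6, 0]
H2 returns ([6, 0], (0))
= ([6, 0], (0))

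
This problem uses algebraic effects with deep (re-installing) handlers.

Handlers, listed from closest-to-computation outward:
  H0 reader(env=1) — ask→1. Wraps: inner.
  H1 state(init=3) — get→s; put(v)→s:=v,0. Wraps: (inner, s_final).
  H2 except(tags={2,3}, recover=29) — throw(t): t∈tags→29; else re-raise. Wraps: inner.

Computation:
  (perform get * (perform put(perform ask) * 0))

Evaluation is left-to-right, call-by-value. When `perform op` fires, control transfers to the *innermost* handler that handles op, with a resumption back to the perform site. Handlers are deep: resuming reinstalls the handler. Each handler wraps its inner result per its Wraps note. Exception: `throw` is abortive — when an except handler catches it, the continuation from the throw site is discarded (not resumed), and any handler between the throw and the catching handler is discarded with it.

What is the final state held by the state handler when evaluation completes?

Working:
get @ H1 ⇒ 3
ask @ H0 ⇒ 1
put(1) @ H1 ⇒ s:=1
H0 returns 0
H1 returns (0, 1)
H2 returns (0, 1)
= (0, 1)

Answer: 1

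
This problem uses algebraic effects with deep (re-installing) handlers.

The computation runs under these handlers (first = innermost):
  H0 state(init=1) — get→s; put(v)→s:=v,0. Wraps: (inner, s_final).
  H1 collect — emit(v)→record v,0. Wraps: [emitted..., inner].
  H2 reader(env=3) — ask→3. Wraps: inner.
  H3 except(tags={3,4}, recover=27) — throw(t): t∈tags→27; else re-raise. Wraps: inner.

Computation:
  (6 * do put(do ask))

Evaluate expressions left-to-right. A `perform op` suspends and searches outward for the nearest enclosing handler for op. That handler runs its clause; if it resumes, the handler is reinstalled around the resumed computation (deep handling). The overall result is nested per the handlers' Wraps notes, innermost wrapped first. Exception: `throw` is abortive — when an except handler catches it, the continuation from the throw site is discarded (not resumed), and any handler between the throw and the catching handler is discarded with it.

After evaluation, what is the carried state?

Answer: 3

Working:
ask @ H2 ⇒ 3
put(3) @ H0 ⇒ s:=3
H0 returns (0, 3)
H1 returns [(0, 3)]
H2 returns [(0, 3)]
H3 returns [(0, 3)]
= [(0, 3)]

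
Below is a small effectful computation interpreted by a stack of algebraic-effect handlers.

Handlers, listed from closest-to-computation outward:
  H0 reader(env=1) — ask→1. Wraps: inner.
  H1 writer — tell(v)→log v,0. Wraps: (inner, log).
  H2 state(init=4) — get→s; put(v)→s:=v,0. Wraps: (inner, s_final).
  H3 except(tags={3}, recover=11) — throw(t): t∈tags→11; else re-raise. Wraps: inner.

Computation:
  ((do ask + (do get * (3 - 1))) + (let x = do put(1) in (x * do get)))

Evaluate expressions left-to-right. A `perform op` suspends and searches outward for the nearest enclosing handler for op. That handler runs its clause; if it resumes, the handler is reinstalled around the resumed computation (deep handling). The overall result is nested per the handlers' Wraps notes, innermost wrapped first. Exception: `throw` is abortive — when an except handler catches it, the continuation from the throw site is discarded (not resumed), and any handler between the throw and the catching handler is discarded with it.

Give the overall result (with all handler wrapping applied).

Answer: ((9, ()), 1)

Working:
ask @ H0 ⇒ 1
get @ H2 ⇒ 4
put(1) @ H2 ⇒ s:=1
get @ H2 ⇒ 1
H0 returns 9
H1 returns (9, ())
H2 returns ((9, ()), 1)
H3 returns ((9, ()), 1)
= ((9, ()), 1)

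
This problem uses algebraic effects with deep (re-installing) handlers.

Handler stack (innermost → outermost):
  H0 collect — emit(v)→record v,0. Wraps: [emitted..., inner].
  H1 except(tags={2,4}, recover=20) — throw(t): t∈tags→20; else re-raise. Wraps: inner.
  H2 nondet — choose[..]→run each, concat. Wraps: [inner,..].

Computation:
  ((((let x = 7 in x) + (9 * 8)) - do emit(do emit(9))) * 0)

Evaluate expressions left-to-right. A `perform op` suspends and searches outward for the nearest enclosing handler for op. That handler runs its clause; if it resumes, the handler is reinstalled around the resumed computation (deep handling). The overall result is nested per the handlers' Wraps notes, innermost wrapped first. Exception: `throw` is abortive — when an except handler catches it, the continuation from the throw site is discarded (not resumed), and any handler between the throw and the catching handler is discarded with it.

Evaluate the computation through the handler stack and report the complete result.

Answer: [[9, 0, 0]]

Working:
emit(9) @ H0 ⇒ out+=9
emit(0) @ H0 ⇒ out+=0
H0 returns [9, 0, 0]
H1 returns [9, 0, 0]
H2 returns [[9, 0, 0]]
= [[9, 0, 0]]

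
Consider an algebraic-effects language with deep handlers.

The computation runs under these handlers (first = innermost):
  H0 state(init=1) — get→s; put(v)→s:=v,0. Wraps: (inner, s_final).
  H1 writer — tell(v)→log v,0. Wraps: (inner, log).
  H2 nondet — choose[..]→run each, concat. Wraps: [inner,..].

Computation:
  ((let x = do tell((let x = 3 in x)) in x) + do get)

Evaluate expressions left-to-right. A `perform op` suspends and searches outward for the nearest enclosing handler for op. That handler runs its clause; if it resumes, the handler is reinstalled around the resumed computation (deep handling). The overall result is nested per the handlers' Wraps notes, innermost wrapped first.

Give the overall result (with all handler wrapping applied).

Answer: [((1, 1), (3))]

Working:
tell(3) @ H1 ⇒ log+=3
get @ H0 ⇒ 1
H0 returns (1, 1)
H1 returns ((1, 1), (3))
H2 returns [((1, 1), (3))]
= [((1, 1), (3))]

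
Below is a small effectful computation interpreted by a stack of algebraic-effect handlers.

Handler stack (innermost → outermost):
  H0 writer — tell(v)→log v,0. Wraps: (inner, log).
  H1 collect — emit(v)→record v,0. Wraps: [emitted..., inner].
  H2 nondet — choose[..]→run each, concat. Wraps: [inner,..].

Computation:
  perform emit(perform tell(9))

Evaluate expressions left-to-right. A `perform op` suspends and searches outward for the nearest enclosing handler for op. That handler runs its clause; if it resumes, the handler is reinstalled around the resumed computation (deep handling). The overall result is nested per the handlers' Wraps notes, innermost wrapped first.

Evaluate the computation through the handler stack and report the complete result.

Evaluation trace:
tell(9) @ H0 ⇒ log+=9
emit(0) @ H1 ⇒ out+=0
H0 returns (0, (9))
H1 returns [0, (0, (9))]
H2 returns [[0, (0, (9))]]
= [[0, (0, (9))]]

Answer: [[0, (0, (9))]]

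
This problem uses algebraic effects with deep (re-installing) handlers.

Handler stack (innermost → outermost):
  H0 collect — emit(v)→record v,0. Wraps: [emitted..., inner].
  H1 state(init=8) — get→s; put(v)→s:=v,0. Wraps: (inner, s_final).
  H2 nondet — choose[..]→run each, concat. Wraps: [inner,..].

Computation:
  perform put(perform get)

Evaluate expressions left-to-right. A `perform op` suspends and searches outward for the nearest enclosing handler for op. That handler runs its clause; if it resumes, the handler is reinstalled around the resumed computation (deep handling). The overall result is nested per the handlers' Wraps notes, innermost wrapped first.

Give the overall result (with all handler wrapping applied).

Answer: [([0], 8)]

Step-by-step:
get @ H1 ⇒ 8
put(8) @ H1 ⇒ s:=8
H0 returns [0]
H1 returns ([0], 8)
H2 returns [([0], 8)]
= [([0], 8)]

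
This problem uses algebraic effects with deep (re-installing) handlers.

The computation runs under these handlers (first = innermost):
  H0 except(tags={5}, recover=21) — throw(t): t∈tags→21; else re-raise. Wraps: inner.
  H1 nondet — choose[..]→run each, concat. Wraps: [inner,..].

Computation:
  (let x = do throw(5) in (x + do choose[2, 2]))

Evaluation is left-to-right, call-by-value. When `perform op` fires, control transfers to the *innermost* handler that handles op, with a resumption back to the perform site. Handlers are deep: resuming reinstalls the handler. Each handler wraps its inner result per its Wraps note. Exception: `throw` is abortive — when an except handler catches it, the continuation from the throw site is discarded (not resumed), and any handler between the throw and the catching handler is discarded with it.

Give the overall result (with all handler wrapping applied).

Answer: [21]

Evaluation trace:
throw(5) @ H0 caught ⇒ 21
H1 returns [21]
= [21]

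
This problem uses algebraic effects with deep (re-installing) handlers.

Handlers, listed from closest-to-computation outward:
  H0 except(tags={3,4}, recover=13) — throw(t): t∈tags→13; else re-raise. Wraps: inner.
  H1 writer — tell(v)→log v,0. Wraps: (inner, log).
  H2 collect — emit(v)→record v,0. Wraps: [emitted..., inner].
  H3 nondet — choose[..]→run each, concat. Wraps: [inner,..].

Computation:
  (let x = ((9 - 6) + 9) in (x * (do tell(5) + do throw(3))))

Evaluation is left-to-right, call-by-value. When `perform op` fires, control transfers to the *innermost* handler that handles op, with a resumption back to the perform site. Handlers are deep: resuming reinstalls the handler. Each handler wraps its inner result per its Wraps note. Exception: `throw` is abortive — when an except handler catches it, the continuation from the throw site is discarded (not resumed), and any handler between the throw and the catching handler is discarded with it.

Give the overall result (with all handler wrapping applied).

Step-by-step:
tell(5) @ H1 ⇒ log+=5
throw(3) @ H0 caught ⇒ 13
H1 returns (13, (5))
H2 returns [(13, (5))]
H3 returns [[(13, (5))]]
= [[(13, (5))]]

Answer: [[(13, (5))]]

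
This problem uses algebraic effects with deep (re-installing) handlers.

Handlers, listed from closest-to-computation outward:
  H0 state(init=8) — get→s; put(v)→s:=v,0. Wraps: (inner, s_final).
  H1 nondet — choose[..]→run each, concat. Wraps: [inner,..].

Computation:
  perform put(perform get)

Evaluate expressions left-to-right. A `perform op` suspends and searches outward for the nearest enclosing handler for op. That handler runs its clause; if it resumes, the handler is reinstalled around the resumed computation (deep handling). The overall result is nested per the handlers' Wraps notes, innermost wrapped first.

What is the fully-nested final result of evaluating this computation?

Answer: [(0, 8)]

Evaluation trace:
get @ H0 ⇒ 8
put(8) @ H0 ⇒ s:=8
H0 returns (0, 8)
H1 returns [(0, 8)]
= [(0, 8)]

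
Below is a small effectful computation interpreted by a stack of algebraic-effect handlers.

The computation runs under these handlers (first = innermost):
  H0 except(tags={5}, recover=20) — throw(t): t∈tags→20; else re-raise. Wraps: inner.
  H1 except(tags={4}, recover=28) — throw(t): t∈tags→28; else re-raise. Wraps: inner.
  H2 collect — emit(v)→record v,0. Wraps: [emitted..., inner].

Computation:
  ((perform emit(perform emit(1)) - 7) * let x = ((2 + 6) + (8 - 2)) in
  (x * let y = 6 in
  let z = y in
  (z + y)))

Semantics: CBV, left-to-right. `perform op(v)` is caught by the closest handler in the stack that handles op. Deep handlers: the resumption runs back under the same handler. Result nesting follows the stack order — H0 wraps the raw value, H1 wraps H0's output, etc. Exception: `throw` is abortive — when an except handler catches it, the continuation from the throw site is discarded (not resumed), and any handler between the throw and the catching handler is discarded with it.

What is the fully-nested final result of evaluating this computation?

Evaluation trace:
emit(1) @ H2 ⇒ out+=1
emit(0) @ H2 ⇒ out+=0
H0 returns -1176
H1 returns -1176
H2 returns [1, 0, -1176]
= [1, 0, -1176]

Answer: [1, 0, -1176]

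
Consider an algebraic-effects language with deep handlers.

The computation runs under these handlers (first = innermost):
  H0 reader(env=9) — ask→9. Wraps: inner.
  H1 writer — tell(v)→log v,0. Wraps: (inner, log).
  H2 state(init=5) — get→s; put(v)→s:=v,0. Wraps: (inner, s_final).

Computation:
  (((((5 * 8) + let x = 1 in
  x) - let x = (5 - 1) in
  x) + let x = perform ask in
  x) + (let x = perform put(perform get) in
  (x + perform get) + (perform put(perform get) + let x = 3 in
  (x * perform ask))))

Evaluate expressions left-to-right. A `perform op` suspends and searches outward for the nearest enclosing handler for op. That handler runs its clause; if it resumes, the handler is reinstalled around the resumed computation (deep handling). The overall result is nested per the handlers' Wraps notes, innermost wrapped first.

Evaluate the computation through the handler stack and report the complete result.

Working:
ask @ H0 ⇒ 9
get @ H2 ⇒ 5
put(5) @ H2 ⇒ s:=5
get @ H2 ⇒ 5
get @ H2 ⇒ 5
put(5) @ H2 ⇒ s:=5
ask @ H0 ⇒ 9
H0 returns 78
H1 returns (78, ())
H2 returns ((78, ()), 5)
= ((78, ()), 5)

Answer: ((78, ()), 5)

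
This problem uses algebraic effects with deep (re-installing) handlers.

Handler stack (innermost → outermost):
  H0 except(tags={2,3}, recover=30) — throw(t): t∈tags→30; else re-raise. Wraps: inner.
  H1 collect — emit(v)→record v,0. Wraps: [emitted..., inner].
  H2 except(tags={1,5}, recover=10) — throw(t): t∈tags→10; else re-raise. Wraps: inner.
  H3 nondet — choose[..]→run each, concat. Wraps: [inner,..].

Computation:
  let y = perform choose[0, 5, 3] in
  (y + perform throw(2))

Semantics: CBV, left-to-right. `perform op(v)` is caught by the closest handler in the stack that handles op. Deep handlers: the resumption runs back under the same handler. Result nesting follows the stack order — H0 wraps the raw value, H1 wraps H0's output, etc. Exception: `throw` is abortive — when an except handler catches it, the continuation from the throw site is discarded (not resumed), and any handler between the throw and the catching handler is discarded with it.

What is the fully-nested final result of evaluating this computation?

Answer: [[30], [30], [30]]

Step-by-step:
choose[0, 5, 3] @ H3
  branch[0] choose=0:
    throw(2) @ H0 caught ⇒ 30
    H1 returns [30]
    H2 returns [30]
    H3 returns [[30]]
  branch[1] choose=5:
    throw(2) @ H0 caught ⇒ 30
    H1 returns [30]
    H2 returns [30]
    H3 returns [[30]]
  branch[2] choose=3:
    throw(2) @ H0 caught ⇒ 30
    H1 returns [30]
    H2 returns [30]
    H3 returns [[30]]
= [[30], [30], [30]]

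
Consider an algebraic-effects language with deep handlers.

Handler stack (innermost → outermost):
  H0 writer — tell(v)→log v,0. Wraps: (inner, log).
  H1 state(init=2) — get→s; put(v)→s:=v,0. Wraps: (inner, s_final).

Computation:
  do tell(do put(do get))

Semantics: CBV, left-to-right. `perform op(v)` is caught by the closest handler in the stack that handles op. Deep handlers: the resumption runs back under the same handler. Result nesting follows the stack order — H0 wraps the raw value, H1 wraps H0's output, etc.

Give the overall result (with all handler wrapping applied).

Answer: ((0, (0)), 2)

Step-by-step:
get @ H1 ⇒ 2
put(2) @ H1 ⇒ s:=2
tell(0) @ H0 ⇒ log+=0
H0 returns (0, (0))
H1 returns ((0, (0)), 2)
= ((0, (0)), 2)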